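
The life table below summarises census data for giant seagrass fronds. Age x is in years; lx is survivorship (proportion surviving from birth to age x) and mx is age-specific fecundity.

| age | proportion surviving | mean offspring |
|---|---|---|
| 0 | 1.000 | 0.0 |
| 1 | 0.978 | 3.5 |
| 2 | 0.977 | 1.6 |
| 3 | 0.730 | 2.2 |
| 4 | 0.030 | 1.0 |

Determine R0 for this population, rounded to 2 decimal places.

6.62

lx·mx by age: 0, 3.423, 1.5632, 1.606, 0.03
R0 = Σ lx·mx = 6.6222 → 6.62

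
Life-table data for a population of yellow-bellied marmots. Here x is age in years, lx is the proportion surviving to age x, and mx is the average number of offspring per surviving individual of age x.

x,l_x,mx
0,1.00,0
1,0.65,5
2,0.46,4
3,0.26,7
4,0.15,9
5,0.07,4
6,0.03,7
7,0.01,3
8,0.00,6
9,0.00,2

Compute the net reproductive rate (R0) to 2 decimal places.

8.78

lx·mx by age: 0, 3.25, 1.84, 1.82, 1.35, 0.28, 0.21, 0.03, 0, 0
R0 = Σ lx·mx = 8.78 → 8.78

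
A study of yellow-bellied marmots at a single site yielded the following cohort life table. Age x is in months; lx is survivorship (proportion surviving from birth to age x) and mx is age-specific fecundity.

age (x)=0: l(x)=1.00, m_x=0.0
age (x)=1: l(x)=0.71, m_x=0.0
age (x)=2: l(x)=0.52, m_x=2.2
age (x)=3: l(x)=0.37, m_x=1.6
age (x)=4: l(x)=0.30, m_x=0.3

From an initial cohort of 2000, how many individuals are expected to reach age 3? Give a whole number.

Expected survivors = N0 · l_3 = 2000 × 0.37 = 740 → 740

740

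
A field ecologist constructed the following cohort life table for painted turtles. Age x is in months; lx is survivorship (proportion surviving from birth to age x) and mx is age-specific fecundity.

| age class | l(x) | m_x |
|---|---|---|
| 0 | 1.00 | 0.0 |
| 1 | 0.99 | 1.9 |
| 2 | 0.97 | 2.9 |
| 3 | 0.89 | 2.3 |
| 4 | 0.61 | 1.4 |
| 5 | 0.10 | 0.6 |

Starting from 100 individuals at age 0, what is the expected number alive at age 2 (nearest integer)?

97

Expected survivors = N0 · l_2 = 100 × 0.97 = 97 → 97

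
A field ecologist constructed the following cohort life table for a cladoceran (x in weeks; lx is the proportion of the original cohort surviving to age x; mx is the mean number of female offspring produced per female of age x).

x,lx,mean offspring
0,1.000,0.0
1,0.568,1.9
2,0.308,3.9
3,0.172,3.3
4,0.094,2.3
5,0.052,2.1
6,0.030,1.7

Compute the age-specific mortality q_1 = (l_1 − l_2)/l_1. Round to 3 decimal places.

q_1 = (l_1 − l_2) / l_1 = (0.568 − 0.308) / 0.568
     = 0.26 / 0.568 = 0.457746… → 0.458

0.458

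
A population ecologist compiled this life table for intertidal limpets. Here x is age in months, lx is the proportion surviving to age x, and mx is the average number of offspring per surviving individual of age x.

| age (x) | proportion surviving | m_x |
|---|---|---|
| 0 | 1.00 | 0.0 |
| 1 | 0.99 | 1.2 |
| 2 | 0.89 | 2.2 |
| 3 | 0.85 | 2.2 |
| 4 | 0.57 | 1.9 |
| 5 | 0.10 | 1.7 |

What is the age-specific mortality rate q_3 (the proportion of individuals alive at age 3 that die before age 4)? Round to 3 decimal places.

q_3 = (l_3 − l_4) / l_3 = (0.85 − 0.57) / 0.85
     = 0.28 / 0.85 = 0.329412… → 0.329

0.329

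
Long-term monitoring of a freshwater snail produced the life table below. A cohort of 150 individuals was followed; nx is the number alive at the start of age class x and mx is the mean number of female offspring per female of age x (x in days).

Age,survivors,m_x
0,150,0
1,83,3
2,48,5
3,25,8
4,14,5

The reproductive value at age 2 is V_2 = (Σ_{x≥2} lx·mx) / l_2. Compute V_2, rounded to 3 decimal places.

10.625

lx = nx/n0 = nx/150: 1, 0.55333…, 0.32, 0.16667…, 0.09333…
lx·mx for x ≥ 2: 1.6, 1.333333…, 0.466667… → sum = 3.4…
V_2 = 3.4… / l_2 = 3.4… / 0.32 = 10.625… → 10.625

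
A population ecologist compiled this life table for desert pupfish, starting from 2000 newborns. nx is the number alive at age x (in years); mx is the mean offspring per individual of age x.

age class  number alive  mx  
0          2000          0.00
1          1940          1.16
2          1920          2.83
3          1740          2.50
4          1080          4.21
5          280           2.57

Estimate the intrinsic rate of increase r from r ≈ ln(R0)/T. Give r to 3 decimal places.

0.778

lx = nx/n0 = nx/2000: 1, 0.97, 0.96, 0.87, 0.54, 0.14
R0 = Σ lx·mx = 0 + 1.1252 + 2.7168 + 2.175 + 2.2734 + 0.3598 = 8.6502
Σ x·lx·mx = 23.9764; T = 23.9764/8.6502 = 2.77177…
r ≈ ln(R0)/T = ln(8.6502)/2.77177… = 0.77841… → 0.778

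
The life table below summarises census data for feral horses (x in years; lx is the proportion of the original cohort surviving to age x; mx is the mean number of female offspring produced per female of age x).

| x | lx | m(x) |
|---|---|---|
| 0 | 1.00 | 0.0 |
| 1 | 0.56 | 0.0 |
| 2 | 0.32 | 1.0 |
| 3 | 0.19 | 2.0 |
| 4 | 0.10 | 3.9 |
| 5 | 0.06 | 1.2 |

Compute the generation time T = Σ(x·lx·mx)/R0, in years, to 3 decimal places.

lx·mx: 0, 0, 0.32, 0.38, 0.39, 0.072 → R0 = 1.162
x·lx·mx: 0, 0, 0.64, 1.14, 1.56, 0.36 → Σ = 3.7
T = 3.7 / 1.162 = 3.184165… → 3.184

3.184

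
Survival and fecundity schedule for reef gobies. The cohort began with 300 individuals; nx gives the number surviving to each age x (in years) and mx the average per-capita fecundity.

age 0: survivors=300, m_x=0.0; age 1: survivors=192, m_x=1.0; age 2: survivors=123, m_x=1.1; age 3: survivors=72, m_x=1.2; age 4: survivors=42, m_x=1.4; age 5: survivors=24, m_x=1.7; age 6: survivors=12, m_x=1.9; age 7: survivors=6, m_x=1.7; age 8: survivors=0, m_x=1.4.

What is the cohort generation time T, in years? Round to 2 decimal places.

2.51

lx = nx/n0 = nx/300: 1, 0.64, 0.41, 0.24, 0.14, 0.08, 0.04, 0.02, 0
lx·mx: 0, 0.64, 0.451, 0.288, 0.196, 0.136, 0.076, 0.034, 0 → R0 = 1.821
x·lx·mx: 0, 0.64, 0.902, 0.864, 0.784, 0.68, 0.456, 0.238, 0 → Σ = 4.564
T = 4.564 / 1.821 = 2.506315… → 2.51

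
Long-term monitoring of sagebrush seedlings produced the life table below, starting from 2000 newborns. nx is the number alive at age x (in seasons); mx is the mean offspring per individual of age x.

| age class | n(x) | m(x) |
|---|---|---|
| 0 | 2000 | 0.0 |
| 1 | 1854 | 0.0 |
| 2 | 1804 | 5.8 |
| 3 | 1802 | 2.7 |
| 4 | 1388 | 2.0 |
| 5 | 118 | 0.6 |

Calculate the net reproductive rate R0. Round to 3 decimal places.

9.088

lx = nx/n0 = nx/2000: 1, 0.927, 0.902, 0.901, 0.694, 0.059
lx·mx by age: 0, 0, 5.2316, 2.4327, 1.388, 0.0354
R0 = Σ lx·mx = 9.0877 → 9.088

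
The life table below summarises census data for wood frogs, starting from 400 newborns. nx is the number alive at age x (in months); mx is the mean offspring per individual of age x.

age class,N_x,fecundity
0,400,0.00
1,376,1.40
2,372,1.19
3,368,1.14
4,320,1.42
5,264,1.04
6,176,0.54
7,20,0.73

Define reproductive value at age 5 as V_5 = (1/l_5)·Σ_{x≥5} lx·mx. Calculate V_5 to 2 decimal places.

1.46

lx = nx/n0 = nx/400: 1, 0.94, 0.93, 0.92, 0.8, 0.66, 0.44, 0.05
lx·mx for x ≥ 5: 0.6864, 0.2376, 0.0365 → sum = 0.9605
V_5 = 0.9605 / l_5 = 0.9605 / 0.66 = 1.455303… → 1.46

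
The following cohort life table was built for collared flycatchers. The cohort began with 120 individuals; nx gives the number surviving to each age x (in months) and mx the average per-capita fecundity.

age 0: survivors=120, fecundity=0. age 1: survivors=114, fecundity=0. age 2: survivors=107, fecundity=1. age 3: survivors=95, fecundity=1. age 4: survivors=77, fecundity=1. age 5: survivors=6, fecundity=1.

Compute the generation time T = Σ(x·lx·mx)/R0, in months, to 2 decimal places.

2.94

lx = nx/n0 = nx/120: 1, 0.95, 0.89167…, 0.79167…, 0.64167…, 0.05
lx·mx: 0, 0, 0.891667…, 0.791667…, 0.641667…, 0.05 → R0 = 2.375…
x·lx·mx: 0, 0, 1.783333…, 2.375…, 2.566667…, 0.25 → Σ = 6.975…
T = 6.975… / 2.375… = 2.936842… → 2.94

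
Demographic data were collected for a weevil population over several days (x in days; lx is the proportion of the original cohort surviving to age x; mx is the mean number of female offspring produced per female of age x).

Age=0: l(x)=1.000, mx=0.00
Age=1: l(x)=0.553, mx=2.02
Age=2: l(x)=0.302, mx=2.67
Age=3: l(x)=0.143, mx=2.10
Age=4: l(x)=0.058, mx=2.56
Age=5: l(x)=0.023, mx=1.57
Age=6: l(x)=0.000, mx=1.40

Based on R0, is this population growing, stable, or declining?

R0 = Σ lx·mx = 0 + 1.11706 + 0.80634 + 0.3003 + 0.14848 + 0.03611 + 0 = 2.40829
R0 > 1, so the population is growing.

growing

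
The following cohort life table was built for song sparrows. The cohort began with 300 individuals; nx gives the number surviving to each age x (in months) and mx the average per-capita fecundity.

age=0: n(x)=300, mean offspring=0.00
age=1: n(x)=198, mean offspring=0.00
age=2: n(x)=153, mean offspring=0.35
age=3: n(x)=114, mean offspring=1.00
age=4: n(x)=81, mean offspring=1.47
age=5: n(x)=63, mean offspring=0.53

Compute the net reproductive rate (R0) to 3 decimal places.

lx = nx/n0 = nx/300: 1, 0.66, 0.51, 0.38, 0.27, 0.21
lx·mx by age: 0, 0, 0.1785, 0.38, 0.3969, 0.1113
R0 = Σ lx·mx = 1.0667 → 1.067

1.067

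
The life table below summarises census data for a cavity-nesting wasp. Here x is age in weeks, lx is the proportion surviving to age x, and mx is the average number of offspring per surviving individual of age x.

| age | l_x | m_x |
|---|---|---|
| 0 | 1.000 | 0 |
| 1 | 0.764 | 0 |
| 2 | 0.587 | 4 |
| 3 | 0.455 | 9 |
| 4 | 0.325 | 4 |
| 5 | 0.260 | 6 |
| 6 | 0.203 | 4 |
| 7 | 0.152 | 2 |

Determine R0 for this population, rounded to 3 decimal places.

lx·mx by age: 0, 0, 2.348, 4.095, 1.3, 1.56, 0.812, 0.304
R0 = Σ lx·mx = 10.419 → 10.419

10.419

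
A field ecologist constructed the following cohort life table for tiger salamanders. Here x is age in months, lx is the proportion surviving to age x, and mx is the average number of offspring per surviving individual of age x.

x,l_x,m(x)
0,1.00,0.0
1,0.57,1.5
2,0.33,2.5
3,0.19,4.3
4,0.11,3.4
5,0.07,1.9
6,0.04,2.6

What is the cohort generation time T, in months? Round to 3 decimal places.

lx·mx: 0, 0.855, 0.825, 0.817, 0.374, 0.133, 0.104 → R0 = 3.108
x·lx·mx: 0, 0.855, 1.65, 2.451, 1.496, 0.665, 0.624 → Σ = 7.741
T = 7.741 / 3.108 = 2.490669… → 2.491

2.491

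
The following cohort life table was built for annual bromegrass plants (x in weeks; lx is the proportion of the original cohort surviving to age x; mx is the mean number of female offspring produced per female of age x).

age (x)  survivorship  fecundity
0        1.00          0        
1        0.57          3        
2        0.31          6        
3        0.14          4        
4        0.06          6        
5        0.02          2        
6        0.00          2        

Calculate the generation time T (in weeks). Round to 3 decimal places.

1.932

lx·mx: 0, 1.71, 1.86, 0.56, 0.36, 0.04, 0 → R0 = 4.53
x·lx·mx: 0, 1.71, 3.72, 1.68, 1.44, 0.2, 0 → Σ = 8.75
T = 8.75 / 4.53 = 1.931567… → 1.932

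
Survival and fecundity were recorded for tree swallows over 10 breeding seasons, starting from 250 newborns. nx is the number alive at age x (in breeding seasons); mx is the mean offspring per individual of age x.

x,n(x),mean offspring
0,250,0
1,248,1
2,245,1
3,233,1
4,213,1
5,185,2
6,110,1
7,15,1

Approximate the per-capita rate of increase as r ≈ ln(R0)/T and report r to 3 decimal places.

0.511

lx = nx/n0 = nx/250: 1, 0.992, 0.98, 0.932, 0.852, 0.74, 0.44, 0.06
R0 = Σ lx·mx = 0 + 0.992 + 0.98 + 0.932 + 0.852 + 1.48 + 0.44 + 0.06 = 5.736
Σ x·lx·mx = 19.616; T = 19.616/5.736 = 3.4198…
r ≈ ln(R0)/T = ln(5.736)/3.4198… = 0.51078… → 0.511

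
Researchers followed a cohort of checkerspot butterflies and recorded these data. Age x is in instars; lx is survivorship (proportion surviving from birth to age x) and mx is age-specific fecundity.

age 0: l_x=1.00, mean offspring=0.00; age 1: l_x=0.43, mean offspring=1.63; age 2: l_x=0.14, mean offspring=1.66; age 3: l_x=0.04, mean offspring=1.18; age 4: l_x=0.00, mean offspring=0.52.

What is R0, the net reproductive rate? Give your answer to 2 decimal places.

lx·mx by age: 0, 0.7009, 0.2324, 0.0472, 0
R0 = Σ lx·mx = 0.9805 → 0.98

0.98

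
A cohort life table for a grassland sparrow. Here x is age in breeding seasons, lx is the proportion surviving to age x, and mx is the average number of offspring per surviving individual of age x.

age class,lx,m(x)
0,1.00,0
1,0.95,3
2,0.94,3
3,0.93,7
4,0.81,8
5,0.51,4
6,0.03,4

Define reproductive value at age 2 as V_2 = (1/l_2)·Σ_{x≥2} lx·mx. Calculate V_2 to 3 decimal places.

19.117

lx·mx for x ≥ 2: 2.82, 6.51, 6.48, 2.04, 0.12 → sum = 17.97
V_2 = 17.97 / l_2 = 17.97 / 0.94 = 19.117021… → 19.117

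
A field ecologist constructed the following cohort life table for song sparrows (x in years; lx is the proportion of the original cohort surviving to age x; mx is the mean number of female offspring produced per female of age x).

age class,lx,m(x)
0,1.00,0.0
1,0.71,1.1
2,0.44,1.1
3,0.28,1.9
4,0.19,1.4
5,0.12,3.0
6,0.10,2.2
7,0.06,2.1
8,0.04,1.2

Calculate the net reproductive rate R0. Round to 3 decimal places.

2.817

lx·mx by age: 0, 0.781, 0.484, 0.532, 0.266, 0.36, 0.22, 0.126, 0.048
R0 = Σ lx·mx = 2.817 → 2.817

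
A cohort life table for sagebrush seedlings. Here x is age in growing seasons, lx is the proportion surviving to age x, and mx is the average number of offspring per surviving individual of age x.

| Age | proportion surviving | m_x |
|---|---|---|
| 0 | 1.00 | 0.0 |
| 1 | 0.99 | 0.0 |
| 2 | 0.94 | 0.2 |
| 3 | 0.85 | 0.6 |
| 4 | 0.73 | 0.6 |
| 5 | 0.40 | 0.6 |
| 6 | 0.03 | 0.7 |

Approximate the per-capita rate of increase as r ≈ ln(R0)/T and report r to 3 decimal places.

0.094

R0 = Σ lx·mx = 0 + 0 + 0.188 + 0.51 + 0.438 + 0.24 + 0.021 = 1.397
Σ x·lx·mx = 4.984; T = 4.984/1.397 = 3.56764…
r ≈ ln(R0)/T = ln(1.397)/3.56764… = 0.09371… → 0.094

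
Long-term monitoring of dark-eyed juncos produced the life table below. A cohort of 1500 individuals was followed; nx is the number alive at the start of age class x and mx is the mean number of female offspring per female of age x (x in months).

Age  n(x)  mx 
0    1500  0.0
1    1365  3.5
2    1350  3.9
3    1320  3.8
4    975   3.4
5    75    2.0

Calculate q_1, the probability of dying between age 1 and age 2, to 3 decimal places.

lx = nx/n0 = nx/1500: 1, 0.91, 0.9, 0.88, 0.65, 0.05
q_1 = (l_1 − l_2) / l_1 = (0.91 − 0.9) / 0.91
     = 0.01 / 0.91 = 0.010989… → 0.011

0.011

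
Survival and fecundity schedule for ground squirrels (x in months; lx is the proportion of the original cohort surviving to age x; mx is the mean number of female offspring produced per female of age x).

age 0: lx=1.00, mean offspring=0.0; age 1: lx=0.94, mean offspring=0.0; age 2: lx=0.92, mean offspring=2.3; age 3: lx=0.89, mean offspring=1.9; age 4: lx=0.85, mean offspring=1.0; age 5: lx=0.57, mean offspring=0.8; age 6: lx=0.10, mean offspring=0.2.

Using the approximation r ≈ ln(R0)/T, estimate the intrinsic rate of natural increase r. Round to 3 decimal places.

R0 = Σ lx·mx = 0 + 0 + 2.116 + 1.691 + 0.85 + 0.456 + 0.02 = 5.133
Σ x·lx·mx = 15.105; T = 15.105/5.133 = 2.94272…
r ≈ ln(R0)/T = ln(5.133)/2.94272… = 0.55584… → 0.556

0.556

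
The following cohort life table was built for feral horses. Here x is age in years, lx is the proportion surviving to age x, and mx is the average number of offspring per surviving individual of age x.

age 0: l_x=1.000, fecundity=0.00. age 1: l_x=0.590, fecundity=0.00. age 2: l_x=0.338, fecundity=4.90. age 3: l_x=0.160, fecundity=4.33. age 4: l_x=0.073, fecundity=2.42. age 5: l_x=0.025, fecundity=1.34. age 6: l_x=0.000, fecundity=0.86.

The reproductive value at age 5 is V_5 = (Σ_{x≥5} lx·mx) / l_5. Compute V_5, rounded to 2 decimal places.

1.34

lx·mx for x ≥ 5: 0.0335, 0 → sum = 0.0335
V_5 = 0.0335 / l_5 = 0.0335 / 0.025 = 1.34 → 1.34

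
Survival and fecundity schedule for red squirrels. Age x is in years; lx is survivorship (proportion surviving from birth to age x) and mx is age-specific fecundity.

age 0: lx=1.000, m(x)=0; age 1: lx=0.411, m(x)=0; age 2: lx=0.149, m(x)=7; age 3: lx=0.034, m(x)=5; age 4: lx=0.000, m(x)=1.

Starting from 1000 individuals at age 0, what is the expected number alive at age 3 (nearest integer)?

Expected survivors = N0 · l_3 = 1000 × 0.034 = 34 → 34

34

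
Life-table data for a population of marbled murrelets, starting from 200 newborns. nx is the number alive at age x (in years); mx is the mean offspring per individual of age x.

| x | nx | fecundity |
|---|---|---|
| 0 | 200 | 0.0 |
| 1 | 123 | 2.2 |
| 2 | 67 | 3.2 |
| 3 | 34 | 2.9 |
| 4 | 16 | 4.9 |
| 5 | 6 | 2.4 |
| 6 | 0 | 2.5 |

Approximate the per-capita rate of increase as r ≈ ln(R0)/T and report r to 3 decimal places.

0.597

lx = nx/n0 = nx/200: 1, 0.615, 0.335, 0.17, 0.08, 0.03, 0
R0 = Σ lx·mx = 0 + 1.353 + 1.072 + 0.493 + 0.392 + 0.072 + 0 = 3.382
Σ x·lx·mx = 6.904; T = 6.904/3.382 = 2.0414…
r ≈ ln(R0)/T = ln(3.382)/2.0414… = 0.59688… → 0.597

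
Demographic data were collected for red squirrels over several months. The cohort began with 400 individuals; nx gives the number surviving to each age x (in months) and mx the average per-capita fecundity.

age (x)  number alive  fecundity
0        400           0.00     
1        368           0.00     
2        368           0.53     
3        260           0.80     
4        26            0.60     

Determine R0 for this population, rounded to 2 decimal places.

lx = nx/n0 = nx/400: 1, 0.92, 0.92, 0.65, 0.065
lx·mx by age: 0, 0, 0.4876, 0.52, 0.039
R0 = Σ lx·mx = 1.0466 → 1.05

1.05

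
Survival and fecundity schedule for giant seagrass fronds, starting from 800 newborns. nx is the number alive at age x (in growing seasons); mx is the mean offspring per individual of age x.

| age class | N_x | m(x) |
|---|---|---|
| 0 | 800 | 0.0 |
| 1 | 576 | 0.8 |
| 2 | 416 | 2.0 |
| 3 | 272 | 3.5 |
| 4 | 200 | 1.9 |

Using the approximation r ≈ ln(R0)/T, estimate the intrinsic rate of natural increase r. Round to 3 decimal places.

0.480

lx = nx/n0 = nx/800: 1, 0.72, 0.52, 0.34, 0.25
R0 = Σ lx·mx = 0 + 0.576 + 1.04 + 1.19 + 0.475 = 3.281
Σ x·lx·mx = 8.126; T = 8.126/3.281 = 2.47668…
r ≈ ln(R0)/T = ln(3.281)/2.47668… = 0.47973… → 0.480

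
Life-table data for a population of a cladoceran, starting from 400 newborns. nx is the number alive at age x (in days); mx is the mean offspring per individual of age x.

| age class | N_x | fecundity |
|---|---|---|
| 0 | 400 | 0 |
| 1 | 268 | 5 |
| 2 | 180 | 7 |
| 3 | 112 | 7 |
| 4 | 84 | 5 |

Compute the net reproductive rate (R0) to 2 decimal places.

lx = nx/n0 = nx/400: 1, 0.67, 0.45, 0.28, 0.21
lx·mx by age: 0, 3.35, 3.15, 1.96, 1.05
R0 = Σ lx·mx = 9.51 → 9.51

9.51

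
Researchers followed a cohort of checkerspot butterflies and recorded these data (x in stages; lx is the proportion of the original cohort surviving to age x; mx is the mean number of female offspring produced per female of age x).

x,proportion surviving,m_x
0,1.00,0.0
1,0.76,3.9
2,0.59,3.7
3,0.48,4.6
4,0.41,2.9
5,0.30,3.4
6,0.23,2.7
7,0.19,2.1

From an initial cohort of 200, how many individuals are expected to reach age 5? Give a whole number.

Expected survivors = N0 · l_5 = 200 × 0.30 = 60 → 60

60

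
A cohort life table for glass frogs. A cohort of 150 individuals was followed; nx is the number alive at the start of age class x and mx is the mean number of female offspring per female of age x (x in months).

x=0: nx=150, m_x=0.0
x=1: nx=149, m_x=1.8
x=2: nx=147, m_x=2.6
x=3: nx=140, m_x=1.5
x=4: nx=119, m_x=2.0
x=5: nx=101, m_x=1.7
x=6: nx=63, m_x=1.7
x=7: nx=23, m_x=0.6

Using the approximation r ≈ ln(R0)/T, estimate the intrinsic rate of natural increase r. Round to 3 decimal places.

0.735

lx = nx/n0 = nx/150: 1, 0.99333…, 0.98, 0.93333…, 0.79333…, 0.67333…, 0.42, 0.15333…
R0 = Σ lx·mx = 0 + 1.788… + 2.548 + 1.4… + 1.58667… + 1.14467… + 0.714 + 0.092… = 9.273333…
Σ x·lx·mx = 28.082…; T = 28.082…/9.273333… = 3.02825…
r ≈ ln(R0)/T = ln(9.273333…)/3.02825… = 0.73545… → 0.735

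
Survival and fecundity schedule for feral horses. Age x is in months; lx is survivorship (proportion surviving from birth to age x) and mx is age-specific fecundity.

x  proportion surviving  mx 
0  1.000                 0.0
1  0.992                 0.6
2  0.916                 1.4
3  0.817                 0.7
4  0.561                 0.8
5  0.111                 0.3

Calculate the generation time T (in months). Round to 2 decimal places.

2.33

lx·mx: 0, 0.5952, 1.2824, 0.5719, 0.4488, 0.0333 → R0 = 2.9316
x·lx·mx: 0, 0.5952, 2.5648, 1.7157, 1.7952, 0.1665 → Σ = 6.8374
T = 6.8374 / 2.9316 = 2.33231… → 2.33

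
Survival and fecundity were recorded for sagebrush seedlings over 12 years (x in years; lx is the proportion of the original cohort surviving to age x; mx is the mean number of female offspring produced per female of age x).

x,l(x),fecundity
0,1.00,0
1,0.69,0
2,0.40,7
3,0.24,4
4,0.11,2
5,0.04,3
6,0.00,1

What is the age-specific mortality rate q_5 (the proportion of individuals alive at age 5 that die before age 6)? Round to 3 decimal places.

q_5 = (l_5 − l_6) / l_5 = (0.04 − 0) / 0.04
     = 0.04 / 0.04 = 1 → 1.000

1.000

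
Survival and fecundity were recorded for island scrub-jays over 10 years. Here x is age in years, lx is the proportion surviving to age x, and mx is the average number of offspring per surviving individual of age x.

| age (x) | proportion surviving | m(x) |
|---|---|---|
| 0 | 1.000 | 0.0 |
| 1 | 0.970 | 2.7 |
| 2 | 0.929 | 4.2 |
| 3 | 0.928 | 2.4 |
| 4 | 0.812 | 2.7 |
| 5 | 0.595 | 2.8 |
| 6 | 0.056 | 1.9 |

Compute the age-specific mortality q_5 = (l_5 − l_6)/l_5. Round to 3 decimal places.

q_5 = (l_5 − l_6) / l_5 = (0.595 − 0.056) / 0.595
     = 0.539 / 0.595 = 0.905882… → 0.906

0.906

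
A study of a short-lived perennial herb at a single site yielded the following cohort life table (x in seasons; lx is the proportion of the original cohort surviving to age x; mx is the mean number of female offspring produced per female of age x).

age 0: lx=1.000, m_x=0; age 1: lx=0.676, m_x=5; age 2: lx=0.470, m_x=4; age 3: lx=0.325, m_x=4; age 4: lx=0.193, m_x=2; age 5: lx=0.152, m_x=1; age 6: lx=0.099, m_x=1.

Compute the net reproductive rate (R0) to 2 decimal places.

lx·mx by age: 0, 3.38, 1.88, 1.3, 0.386, 0.152, 0.099
R0 = Σ lx·mx = 7.197 → 7.20

7.20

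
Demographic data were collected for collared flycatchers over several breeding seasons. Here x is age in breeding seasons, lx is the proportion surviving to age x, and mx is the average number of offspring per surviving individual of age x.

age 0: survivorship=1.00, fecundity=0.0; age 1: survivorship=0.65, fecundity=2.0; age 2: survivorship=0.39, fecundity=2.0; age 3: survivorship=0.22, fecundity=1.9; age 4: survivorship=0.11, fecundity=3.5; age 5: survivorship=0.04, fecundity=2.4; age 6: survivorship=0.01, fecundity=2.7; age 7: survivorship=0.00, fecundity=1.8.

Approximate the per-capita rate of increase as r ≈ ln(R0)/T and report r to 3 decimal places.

R0 = Σ lx·mx = 0 + 1.3 + 0.78 + 0.418 + 0.385 + 0.096 + 0.027 + 0 = 3.006
Σ x·lx·mx = 6.296; T = 6.296/3.006 = 2.09448…
r ≈ ln(R0)/T = ln(3.006)/2.09448… = 0.52548… → 0.525

0.525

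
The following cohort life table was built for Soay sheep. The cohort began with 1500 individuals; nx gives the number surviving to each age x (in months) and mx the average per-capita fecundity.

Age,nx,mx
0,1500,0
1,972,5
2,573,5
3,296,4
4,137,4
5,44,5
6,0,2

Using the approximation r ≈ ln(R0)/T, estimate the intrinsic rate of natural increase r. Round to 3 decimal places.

lx = nx/n0 = nx/1500: 1, 0.648, 0.382, 0.19733…, 0.09133…, 0.02933…, 0
R0 = Σ lx·mx = 0 + 3.24 + 1.91 + 0.78933… + 0.36533… + 0.14667… + 0 = 6.451333…
Σ x·lx·mx = 11.622667…; T = 11.622667…/6.451333… = 1.80159…
r ≈ ln(R0)/T = ln(6.451333…)/1.80159… = 1.0348… → 1.035

1.035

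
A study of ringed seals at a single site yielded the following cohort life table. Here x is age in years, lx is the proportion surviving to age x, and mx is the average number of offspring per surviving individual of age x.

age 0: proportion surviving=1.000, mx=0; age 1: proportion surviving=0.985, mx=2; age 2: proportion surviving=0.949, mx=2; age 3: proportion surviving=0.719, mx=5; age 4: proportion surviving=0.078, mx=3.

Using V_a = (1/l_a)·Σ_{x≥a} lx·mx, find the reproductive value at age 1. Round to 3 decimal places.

lx·mx for x ≥ 1: 1.97, 1.898, 3.595, 0.234 → sum = 7.697
V_1 = 7.697 / l_1 = 7.697 / 0.985 = 7.814213… → 7.814

7.814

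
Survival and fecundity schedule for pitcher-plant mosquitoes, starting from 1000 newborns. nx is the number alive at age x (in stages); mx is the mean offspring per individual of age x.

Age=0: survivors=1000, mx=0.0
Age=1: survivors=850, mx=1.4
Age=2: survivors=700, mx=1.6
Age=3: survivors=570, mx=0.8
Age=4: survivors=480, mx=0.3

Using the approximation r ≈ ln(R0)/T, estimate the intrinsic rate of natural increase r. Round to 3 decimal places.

lx = nx/n0 = nx/1000: 1, 0.85, 0.7, 0.57, 0.48
R0 = Σ lx·mx = 0 + 1.19 + 1.12 + 0.456 + 0.144 = 2.91
Σ x·lx·mx = 5.374; T = 5.374/2.91 = 1.84674…
r ≈ ln(R0)/T = ln(2.91)/1.84674… = 0.5784… → 0.578

0.578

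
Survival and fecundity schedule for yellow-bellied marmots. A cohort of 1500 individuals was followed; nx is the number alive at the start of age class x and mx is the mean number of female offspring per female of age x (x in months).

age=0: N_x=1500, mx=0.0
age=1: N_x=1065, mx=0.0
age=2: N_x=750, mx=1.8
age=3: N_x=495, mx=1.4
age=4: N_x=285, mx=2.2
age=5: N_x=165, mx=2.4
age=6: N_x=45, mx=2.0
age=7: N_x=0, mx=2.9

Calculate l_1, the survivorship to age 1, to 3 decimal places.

0.710

l_1 = n_1/n_0 = 1065/1500 = 0.71 → 0.710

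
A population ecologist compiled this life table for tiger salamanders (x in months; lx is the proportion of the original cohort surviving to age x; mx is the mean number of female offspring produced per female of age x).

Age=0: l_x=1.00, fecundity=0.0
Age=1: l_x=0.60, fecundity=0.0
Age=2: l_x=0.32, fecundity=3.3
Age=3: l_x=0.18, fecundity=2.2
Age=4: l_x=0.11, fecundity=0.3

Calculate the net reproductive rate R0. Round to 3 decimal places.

1.485

lx·mx by age: 0, 0, 1.056, 0.396, 0.033
R0 = Σ lx·mx = 1.485 → 1.485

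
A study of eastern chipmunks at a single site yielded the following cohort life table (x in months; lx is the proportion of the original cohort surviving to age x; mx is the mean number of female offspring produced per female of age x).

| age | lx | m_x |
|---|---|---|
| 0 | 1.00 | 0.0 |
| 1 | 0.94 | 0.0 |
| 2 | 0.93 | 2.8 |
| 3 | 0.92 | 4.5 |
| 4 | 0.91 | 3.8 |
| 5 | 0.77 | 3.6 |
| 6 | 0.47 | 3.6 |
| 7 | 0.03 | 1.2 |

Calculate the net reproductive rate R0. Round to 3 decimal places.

lx·mx by age: 0, 0, 2.604, 4.14, 3.458, 2.772, 1.692, 0.036
R0 = Σ lx·mx = 14.702 → 14.702

14.702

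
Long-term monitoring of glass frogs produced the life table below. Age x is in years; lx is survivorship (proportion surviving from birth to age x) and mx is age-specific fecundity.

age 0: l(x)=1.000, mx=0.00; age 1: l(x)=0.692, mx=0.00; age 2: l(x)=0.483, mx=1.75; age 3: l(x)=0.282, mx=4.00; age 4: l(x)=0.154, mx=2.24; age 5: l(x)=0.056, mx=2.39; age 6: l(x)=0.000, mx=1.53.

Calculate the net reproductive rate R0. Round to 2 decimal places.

lx·mx by age: 0, 0, 0.84525, 1.128, 0.34496, 0.13384, 0
R0 = Σ lx·mx = 2.45205 → 2.45

2.45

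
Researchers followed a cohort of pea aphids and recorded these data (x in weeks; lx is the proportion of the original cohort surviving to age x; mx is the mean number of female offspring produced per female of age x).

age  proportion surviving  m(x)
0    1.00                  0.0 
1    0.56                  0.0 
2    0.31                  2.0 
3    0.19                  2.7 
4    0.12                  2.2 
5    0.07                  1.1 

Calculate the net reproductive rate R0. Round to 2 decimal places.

lx·mx by age: 0, 0, 0.62, 0.513, 0.264, 0.077
R0 = Σ lx·mx = 1.474 → 1.47

1.47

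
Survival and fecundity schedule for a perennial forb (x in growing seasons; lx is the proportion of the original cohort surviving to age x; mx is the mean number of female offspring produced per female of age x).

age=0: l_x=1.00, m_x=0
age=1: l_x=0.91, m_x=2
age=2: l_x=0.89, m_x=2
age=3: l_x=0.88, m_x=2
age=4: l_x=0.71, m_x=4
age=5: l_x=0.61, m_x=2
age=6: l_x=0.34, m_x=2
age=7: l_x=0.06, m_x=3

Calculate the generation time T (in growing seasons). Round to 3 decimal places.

3.255

lx·mx: 0, 1.82, 1.78, 1.76, 2.84, 1.22, 0.68, 0.18 → R0 = 10.28
x·lx·mx: 0, 1.82, 3.56, 5.28, 11.36, 6.1, 4.08, 1.26 → Σ = 33.46
T = 33.46 / 10.28 = 3.254864… → 3.255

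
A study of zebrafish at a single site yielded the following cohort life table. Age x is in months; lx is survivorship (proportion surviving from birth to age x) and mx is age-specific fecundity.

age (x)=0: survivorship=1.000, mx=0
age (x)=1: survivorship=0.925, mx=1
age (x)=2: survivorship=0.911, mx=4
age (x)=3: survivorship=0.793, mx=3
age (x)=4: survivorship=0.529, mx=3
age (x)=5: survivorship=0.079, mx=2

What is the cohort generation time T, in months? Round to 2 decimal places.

lx·mx: 0, 0.925, 3.644, 2.379, 1.587, 0.158 → R0 = 8.693
x·lx·mx: 0, 0.925, 7.288, 7.137, 6.348, 0.79 → Σ = 22.488
T = 22.488 / 8.693 = 2.586909… → 2.59

2.59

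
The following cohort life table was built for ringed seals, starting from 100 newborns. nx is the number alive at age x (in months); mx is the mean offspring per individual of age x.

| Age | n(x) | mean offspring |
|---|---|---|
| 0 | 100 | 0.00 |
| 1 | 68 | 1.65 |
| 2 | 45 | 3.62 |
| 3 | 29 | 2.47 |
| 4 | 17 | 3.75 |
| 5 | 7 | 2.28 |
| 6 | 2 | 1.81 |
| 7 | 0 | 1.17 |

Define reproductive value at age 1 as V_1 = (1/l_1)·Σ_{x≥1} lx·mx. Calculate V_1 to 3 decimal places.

6.324

lx = nx/n0 = nx/100: 1, 0.68, 0.45, 0.29, 0.17, 0.07, 0.02, 0
lx·mx for x ≥ 1: 1.122, 1.629, 0.7163, 0.6375, 0.1596, 0.0362, 0 → sum = 4.3006
V_1 = 4.3006 / l_1 = 4.3006 / 0.68 = 6.324412… → 6.324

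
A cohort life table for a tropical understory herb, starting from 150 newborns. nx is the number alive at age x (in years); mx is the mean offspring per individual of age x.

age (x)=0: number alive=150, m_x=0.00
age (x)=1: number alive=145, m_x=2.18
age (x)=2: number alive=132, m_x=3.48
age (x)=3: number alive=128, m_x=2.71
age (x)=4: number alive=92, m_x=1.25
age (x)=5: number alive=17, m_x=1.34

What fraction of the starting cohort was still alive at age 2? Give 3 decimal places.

l_2 = n_2/n_0 = 132/150 = 0.88 → 0.880

0.880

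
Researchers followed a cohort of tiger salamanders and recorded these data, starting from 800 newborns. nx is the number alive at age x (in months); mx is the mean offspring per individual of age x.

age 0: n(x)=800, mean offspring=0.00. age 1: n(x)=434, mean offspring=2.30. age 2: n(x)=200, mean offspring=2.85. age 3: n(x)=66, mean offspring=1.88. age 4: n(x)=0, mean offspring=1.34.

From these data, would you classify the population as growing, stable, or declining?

growing

lx = nx/n0 = nx/800: 1, 0.5425, 0.25, 0.0825, 0
R0 = Σ lx·mx = 0 + 1.24775 + 0.7125 + 0.1551 + 0 = 2.11535
R0 > 1, so the population is growing.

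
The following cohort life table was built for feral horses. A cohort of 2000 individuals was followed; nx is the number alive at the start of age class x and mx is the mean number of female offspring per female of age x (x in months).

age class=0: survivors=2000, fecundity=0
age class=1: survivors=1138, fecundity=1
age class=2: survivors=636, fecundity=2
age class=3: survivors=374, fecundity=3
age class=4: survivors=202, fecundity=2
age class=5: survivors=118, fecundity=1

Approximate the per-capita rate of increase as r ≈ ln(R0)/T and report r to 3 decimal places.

0.310

lx = nx/n0 = nx/2000: 1, 0.569, 0.318, 0.187, 0.101, 0.059
R0 = Σ lx·mx = 0 + 0.569 + 0.636 + 0.561 + 0.202 + 0.059 = 2.027
Σ x·lx·mx = 4.627; T = 4.627/2.027 = 2.28268…
r ≈ ln(R0)/T = ln(2.027)/2.28268… = 0.30953… → 0.310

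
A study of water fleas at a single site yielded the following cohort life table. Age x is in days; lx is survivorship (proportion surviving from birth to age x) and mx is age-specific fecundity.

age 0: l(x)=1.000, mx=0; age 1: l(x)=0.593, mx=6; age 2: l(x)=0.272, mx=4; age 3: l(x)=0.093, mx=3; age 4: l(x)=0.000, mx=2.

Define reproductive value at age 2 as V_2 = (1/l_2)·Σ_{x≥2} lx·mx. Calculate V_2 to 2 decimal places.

lx·mx for x ≥ 2: 1.088, 0.279, 0 → sum = 1.367
V_2 = 1.367 / l_2 = 1.367 / 0.272 = 5.025735… → 5.03

5.03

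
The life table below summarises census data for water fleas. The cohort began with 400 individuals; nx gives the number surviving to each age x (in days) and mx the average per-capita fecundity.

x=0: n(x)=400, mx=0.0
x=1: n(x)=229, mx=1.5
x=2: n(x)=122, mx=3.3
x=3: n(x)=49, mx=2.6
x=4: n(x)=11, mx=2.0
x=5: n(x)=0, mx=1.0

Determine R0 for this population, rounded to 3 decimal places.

lx = nx/n0 = nx/400: 1, 0.5725, 0.305, 0.1225, 0.0275, 0
lx·mx by age: 0, 0.85875, 1.0065, 0.3185, 0.055, 0
R0 = Σ lx·mx = 2.23875 → 2.239

2.239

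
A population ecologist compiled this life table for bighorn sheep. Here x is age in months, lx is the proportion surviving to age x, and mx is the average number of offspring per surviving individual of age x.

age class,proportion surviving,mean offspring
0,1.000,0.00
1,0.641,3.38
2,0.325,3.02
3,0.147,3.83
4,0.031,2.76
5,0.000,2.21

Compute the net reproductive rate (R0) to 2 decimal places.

lx·mx by age: 0, 2.16658, 0.9815, 0.56301, 0.08556, 0
R0 = Σ lx·mx = 3.79665 → 3.80

3.80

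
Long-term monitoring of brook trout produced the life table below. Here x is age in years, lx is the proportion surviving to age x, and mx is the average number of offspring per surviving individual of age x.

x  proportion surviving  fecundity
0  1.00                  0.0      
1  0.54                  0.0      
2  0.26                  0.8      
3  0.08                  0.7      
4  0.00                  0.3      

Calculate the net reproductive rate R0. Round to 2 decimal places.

0.26

lx·mx by age: 0, 0, 0.208, 0.056, 0
R0 = Σ lx·mx = 0.264 → 0.26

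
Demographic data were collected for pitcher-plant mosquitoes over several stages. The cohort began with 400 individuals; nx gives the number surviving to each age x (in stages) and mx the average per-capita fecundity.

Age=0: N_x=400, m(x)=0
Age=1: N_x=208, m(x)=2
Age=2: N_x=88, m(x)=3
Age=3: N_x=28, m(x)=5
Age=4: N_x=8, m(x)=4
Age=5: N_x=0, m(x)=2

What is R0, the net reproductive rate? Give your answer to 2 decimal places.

lx = nx/n0 = nx/400: 1, 0.52, 0.22, 0.07, 0.02, 0
lx·mx by age: 0, 1.04, 0.66, 0.35, 0.08, 0
R0 = Σ lx·mx = 2.13 → 2.13

2.13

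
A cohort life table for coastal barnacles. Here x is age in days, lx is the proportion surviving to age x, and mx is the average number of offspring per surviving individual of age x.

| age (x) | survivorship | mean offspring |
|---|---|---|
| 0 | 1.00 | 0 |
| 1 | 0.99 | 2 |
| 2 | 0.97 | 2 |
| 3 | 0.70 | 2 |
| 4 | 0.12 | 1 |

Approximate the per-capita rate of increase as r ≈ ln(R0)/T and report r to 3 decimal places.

R0 = Σ lx·mx = 0 + 1.98 + 1.94 + 1.4 + 0.12 = 5.44
Σ x·lx·mx = 10.54; T = 10.54/5.44 = 1.9375
r ≈ ln(R0)/T = ln(5.44)/1.9375 = 0.87421… → 0.874

0.874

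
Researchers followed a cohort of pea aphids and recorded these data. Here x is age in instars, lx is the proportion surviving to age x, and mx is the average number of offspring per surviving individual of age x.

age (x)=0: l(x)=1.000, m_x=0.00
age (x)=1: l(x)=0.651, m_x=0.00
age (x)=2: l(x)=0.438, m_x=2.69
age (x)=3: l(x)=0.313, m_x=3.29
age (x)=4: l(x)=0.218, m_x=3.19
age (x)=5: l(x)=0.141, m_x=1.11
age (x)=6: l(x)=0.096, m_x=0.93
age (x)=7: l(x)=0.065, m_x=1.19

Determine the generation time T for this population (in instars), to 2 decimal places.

lx·mx: 0, 0, 1.17822, 1.02977, 0.69542, 0.15651, 0.08928, 0.07735 → R0 = 3.22655
x·lx·mx: 0, 0, 2.35644, 3.08931, 2.78168, 0.78255, 0.53568, 0.54145 → Σ = 10.08711
T = 10.08711 / 3.22655 = 3.126283… → 3.13

3.13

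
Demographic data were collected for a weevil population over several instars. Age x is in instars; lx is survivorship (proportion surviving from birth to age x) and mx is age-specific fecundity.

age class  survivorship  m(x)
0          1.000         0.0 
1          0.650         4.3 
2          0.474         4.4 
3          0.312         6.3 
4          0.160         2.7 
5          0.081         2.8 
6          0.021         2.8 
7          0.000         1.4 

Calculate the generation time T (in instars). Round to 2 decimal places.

2.13

lx·mx: 0, 2.795, 2.0856, 1.9656, 0.432, 0.2268, 0.0588, 0 → R0 = 7.5638
x·lx·mx: 0, 2.795, 4.1712, 5.8968, 1.728, 1.134, 0.3528, 0 → Σ = 16.0778
T = 16.0778 / 7.5638 = 2.125625… → 2.13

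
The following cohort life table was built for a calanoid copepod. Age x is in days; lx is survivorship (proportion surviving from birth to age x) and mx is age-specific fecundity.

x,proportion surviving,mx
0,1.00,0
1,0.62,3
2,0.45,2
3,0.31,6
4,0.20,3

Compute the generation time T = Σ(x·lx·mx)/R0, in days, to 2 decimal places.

2.23

lx·mx: 0, 1.86, 0.9, 1.86, 0.6 → R0 = 5.22
x·lx·mx: 0, 1.86, 1.8, 5.58, 2.4 → Σ = 11.64
T = 11.64 / 5.22 = 2.229885… → 2.23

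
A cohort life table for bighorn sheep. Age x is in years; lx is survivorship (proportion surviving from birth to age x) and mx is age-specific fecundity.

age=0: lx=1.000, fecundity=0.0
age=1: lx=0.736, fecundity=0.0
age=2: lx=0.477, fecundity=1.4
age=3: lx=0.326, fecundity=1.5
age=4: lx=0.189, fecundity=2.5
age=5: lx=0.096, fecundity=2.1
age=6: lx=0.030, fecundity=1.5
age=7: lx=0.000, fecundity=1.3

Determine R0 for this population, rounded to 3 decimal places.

1.876

lx·mx by age: 0, 0, 0.6678, 0.489, 0.4725, 0.2016, 0.045, 0
R0 = Σ lx·mx = 1.8759 → 1.876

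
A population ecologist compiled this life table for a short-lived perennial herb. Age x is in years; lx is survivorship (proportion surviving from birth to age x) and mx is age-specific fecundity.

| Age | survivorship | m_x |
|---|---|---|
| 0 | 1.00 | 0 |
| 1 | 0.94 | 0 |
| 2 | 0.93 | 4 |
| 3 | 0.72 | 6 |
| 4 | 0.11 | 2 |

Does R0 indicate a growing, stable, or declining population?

growing

R0 = Σ lx·mx = 0 + 0 + 3.72 + 4.32 + 0.22 = 8.26
R0 > 1, so the population is growing.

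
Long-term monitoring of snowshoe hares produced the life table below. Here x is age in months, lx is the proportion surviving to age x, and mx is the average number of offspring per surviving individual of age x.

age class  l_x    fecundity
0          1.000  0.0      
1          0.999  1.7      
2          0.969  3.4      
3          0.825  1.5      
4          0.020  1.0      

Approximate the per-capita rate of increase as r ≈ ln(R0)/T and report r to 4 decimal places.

R0 = Σ lx·mx = 0 + 1.6983 + 3.2946 + 1.2375 + 0.02 = 6.2504
Σ x·lx·mx = 12.08; T = 12.08/6.2504 = 1.93268…
r ≈ ln(R0)/T = ln(6.2504)/1.93268… = 0.948242… → 0.9482

0.9482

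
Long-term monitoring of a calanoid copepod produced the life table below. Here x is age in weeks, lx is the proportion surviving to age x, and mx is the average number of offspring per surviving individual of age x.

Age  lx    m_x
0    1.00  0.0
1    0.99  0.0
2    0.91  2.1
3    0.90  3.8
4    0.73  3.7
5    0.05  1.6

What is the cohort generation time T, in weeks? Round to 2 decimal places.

3.12

lx·mx: 0, 0, 1.911, 3.42, 2.701, 0.08 → R0 = 8.112
x·lx·mx: 0, 0, 3.822, 10.26, 10.804, 0.4 → Σ = 25.286
T = 25.286 / 8.112 = 3.11711… → 3.12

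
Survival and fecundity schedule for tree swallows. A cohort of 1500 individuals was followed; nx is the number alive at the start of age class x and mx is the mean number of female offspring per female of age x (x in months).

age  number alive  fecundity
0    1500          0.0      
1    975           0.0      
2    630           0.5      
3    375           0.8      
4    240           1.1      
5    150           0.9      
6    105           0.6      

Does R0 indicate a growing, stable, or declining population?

declining

lx = nx/n0 = nx/1500: 1, 0.65, 0.42, 0.25, 0.16, 0.1, 0.07
R0 = Σ lx·mx = 0 + 0 + 0.21 + 0.2 + 0.176 + 0.09 + 0.042 = 0.718
R0 < 1, so the population is declining.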